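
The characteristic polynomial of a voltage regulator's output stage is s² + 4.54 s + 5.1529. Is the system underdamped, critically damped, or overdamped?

critically damped

a² − 4b = 4.54² − 4·5.1529 = 0 (repeated real root); the system is critically damped.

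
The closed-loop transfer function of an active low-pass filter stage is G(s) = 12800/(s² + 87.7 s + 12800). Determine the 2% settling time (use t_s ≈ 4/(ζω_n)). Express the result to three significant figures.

Comparing the denominator to s² + 2ζω_n s + ω_n²: ω_n = √12800 = 113 rad/s, and 2ζω_n = 87.7 so ζ = 87.7/(2·113) = 0.388.
t_s ≈ 4/(ζω_n) = 4/(0.388·113) = 0.0912 s.

t_s ≈ 0.0912 s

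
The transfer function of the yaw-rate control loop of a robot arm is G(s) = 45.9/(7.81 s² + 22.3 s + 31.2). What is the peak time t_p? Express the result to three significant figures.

t_p ≈ 2.25 s

Dividing through by 7.81: denominator becomes s² + 2.855 s + 3.995.
So ω_n = √3.995 = 2.00 rad/s and ζ = 2.855/(2·2.00) = 0.714.
The damped frequency ω_d = ω_n√(1−ζ²) = 1.40 rad/s. t_p = π/ω_d = 2.25 s.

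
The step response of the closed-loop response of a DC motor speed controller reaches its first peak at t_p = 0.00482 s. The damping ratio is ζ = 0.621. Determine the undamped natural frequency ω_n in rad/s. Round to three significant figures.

ω_n ≈ 832 rad/s

Peak time t_p = π/ω_d, so ω_d = π/t_p = π/0.00482 = 652 rad/s.
ω_n = ω_d/√(1−ζ²) = 652/√0.614 = 832 rad/s.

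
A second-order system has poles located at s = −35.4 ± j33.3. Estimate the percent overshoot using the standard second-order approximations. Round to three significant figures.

%OS ≈ 3.54%

|pole| = ω_n = √(35.4² + 33.3²) = 48.6 rad/s; ζ = cos θ = σ/ω_n = 0.728.
Overshoot: exp(−π·0.728/√(1−0.728²)) = 0.0354, i.e. 3.54%.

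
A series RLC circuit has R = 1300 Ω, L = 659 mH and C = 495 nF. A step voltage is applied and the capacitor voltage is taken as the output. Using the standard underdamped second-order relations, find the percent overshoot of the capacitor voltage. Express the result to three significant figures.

For a series RLC circuit (capacitor voltage as output), ω_n = 1/√(LC) = 1/√(659 mH · 495 nF) = 1750 rad/s.
ζ = (R/2)·√(C/L) = (1300/2)·√(495 nF/659 mH) = 0.563.
%OS = 100 e^{−πζ/√(1−ζ²)} with ζ = 0.563 gives 11.7%.

%OS ≈ 11.7%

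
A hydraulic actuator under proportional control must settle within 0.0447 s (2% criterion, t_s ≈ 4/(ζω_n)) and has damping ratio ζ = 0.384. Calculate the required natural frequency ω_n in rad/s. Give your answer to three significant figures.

Rearranging t_s ≈ 4/(ζω_n) gives ω_n = 4/(ζ·t_s) = 4/(0.384 × 0.0447) = 233 rad/s.

ω_n ≈ 233 rad/s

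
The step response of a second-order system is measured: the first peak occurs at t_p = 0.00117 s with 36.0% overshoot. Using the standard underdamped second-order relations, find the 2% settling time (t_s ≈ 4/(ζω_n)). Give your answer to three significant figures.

t_s ≈ 0.00458 s

ζ from %OS: ζ = |ln 0.360|/√(π²+ln²0.360) = 0.309.
From t_p = π/ω_d, ω_d = π/0.00117 = 2690 rad/s, so ω_n = ω_d/√(1−ζ²) = 2820 rad/s.
t_s ≈ 4/(ζω_n) = 4/(0.309·2820) = 0.00458 s.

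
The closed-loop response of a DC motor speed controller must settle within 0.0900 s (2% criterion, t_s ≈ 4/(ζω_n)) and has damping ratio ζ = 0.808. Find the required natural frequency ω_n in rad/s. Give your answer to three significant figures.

ω_n ≈ 55.0 rad/s

Rearranging t_s ≈ 4/(ζω_n) gives ω_n = 4/(ζ·t_s) = 4/(0.808 × 0.0900) = 55.0 rad/s.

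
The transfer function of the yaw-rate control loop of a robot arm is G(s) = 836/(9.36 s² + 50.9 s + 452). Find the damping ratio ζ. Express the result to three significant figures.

Dividing through by 9.36: denominator becomes s² + 5.438 s + 48.29.
So ω_n = √48.29 = 6.95 rad/s and ζ = 5.438/(2·6.95) = 0.391.

ζ ≈ 0.391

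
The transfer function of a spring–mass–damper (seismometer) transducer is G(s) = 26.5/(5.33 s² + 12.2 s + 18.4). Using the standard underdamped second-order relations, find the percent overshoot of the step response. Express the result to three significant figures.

%OS ≈ 8.57%

Dividing through by 5.33: denominator becomes s² + 2.289 s + 3.452.
So ω_n = √3.452 = 1.86 rad/s and ζ = 2.289/(2·1.86) = 0.616.
%OS = 100 e^{−πζ/√(1−ζ²)} with ζ = 0.616 gives 8.57%.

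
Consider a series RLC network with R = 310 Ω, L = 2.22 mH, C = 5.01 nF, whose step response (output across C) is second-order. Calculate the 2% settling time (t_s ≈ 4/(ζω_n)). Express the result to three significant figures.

For a series RLC circuit (capacitor voltage as output), ω_n = 1/√(LC) = 1/√(2.22 mH · 5.01 nF) = 300000 rad/s.
ζ = (R/2)·√(C/L) = (310/2)·√(5.01 nF/2.22 mH) = 0.233.
t_s ≈ 4/(ζω_n) = 0.0000573 s.

t_s ≈ 0.0000573 s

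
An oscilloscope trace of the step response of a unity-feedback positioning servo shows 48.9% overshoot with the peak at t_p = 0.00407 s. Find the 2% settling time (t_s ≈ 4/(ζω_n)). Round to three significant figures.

The overshoot fixes ζ = −ln(OS)/√(π²+ln²(OS)) = 0.222.
From t_p = π/ω_d, ω_d = π/0.00407 = 772 rad/s, so ω_n = ω_d/√(1−ζ²) = 792 rad/s.
t_s ≈ 4/(ζω_n) = 4/(0.222·792) = 0.0228 s.

t_s ≈ 0.0228 s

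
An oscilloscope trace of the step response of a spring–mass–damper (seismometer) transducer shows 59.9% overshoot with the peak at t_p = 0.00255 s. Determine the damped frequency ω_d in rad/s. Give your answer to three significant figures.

t_p = π/ω_d, so ω_d = π/0.00255 = 1230 rad/s.

ω_d ≈ 1230 rad/s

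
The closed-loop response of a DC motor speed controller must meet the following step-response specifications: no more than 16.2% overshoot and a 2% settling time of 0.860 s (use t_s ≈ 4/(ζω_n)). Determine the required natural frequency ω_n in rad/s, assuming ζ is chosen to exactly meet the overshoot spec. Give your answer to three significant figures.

ω_n ≈ 9.28 rad/s

From %OS = 100·exp(−πζ/√(1−ζ²)), invert to get ζ = −ln(OS)/√(π² + ln²(OS)) with OS = 0.162.
−ln 0.162 = 1.820, so ζ = 1.820/√(π² + 3.313) = 0.501.
From t_s ≈ 4/(ζω_n): ω_n = 4/(ζ·t_s) = 4/(0.501·0.860) = 9.28 rad/s.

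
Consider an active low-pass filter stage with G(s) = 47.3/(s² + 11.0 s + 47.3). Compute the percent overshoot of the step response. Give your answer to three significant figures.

Comparing the denominator to s² + 2ζω_n s + ω_n²: ω_n = √47.3 = 6.88 rad/s, and 2ζω_n = 11.0 so ζ = 11.0/(2·6.88) = 0.800.
Overshoot: exp(−π·0.800/√(1−0.800²)) = 0.0152, i.e. 1.52%.

%OS ≈ 1.52%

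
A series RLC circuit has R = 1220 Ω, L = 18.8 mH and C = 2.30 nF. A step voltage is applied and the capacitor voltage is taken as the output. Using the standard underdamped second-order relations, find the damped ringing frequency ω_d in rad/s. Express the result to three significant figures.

ω_d ≈ 149000 rad/s

For a series RLC circuit (capacitor voltage as output), ω_n = 1/√(LC) = 1/√(18.8 mH · 2.30 nF) = 152000 rad/s.
ζ = (R/2)·√(C/L) = (1220/2)·√(2.30 nF/18.8 mH) = 0.213.
The damped frequency ω_d = ω_n√(1−ζ²) = 149000 rad/s.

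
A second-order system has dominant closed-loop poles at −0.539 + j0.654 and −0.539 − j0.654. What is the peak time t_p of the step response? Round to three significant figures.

t_p ≈ 4.80 s

t_p = π/ω_d with ω_d = 0.654 (the imaginary part), so t_p = 4.80 s.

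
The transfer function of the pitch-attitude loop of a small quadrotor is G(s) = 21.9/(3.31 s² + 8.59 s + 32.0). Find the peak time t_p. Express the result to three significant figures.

t_p ≈ 1.11 s

Dividing through by 3.31: denominator becomes s² + 2.595 s + 9.668.
So ω_n = √9.668 = 3.11 rad/s and ζ = 2.595/(2·3.11) = 0.417.
The damped frequency ω_d = ω_n√(1−ζ²) = 2.83 rad/s. t_p = π/ω_d = 1.11 s.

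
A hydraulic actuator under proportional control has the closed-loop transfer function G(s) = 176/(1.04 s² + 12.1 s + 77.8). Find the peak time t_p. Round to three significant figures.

t_p ≈ 0.491 s

Dividing through by 1.04: denominator becomes s² + 11.63 s + 74.81.
So ω_n = √74.81 = 8.65 rad/s and ζ = 11.63/(2·8.65) = 0.673.
The damped frequency ω_d = ω_n√(1−ζ²) = 6.40 rad/s. t_p = π/ω_d = 0.491 s.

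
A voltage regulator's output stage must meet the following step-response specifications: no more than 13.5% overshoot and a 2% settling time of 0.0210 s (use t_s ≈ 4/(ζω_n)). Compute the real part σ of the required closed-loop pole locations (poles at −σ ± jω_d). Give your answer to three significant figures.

σ ≈ 190

The settling-time spec alone fixes σ = ζω_n = 4/t_s = 4/0.0210 = 190.
(Overshoot then fixes ζ = 0.538 and hence ω_d = σ·√(1−ζ²)/ζ = 299 rad/s.)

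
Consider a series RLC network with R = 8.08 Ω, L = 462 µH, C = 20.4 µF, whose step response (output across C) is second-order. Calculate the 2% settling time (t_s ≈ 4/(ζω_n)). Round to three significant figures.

t_s ≈ 0.000457 s

For a series RLC circuit (capacitor voltage as output), ω_n = 1/√(LC) = 1/√(462 µH · 20.4 µF) = 10300 rad/s.
ζ = (R/2)·√(C/L) = (8.08/2)·√(20.4 µF/462 µH) = 0.849.
t_s ≈ 4/(ζω_n) = 0.000457 s.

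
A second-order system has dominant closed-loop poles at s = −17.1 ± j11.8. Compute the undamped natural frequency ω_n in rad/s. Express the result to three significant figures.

|pole| = ω_n = √(17.1² + 11.8²) = 20.8 rad/s; ζ = cos θ = σ/ω_n = 0.823.

ω_n ≈ 20.8 rad/s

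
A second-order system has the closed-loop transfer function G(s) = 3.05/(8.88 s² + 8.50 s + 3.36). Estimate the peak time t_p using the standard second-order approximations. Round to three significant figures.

Dividing through by 8.88: denominator becomes s² + 0.9572 s + 0.3784.
So ω_n = √0.3784 = 0.615 rad/s and ζ = 0.9572/(2·0.615) = 0.778.
ω_d = 0.615·√(1 − 0.778²) = 0.386 rad/s. t_p = π/ω_d = 8.13 s.

t_p ≈ 8.13 s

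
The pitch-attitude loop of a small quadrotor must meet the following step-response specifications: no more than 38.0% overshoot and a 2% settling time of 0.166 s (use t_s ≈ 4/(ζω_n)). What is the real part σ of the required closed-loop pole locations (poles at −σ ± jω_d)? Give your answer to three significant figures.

σ ≈ 24.1

The settling-time spec alone fixes σ = ζω_n = 4/t_s = 4/0.166 = 24.1.
(Overshoot then fixes ζ = 0.294 and hence ω_d = σ·√(1−ζ²)/ζ = 78.2 rad/s.)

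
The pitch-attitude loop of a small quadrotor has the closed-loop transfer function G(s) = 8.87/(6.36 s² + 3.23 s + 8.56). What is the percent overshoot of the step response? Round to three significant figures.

%OS ≈ 49.4%

Dividing through by 6.36: denominator becomes s² + 0.5079 s + 1.346.
So ω_n = √1.346 = 1.16 rad/s and ζ = 0.5079/(2·1.16) = 0.219.
%OS = 100·exp(−πζ/√(1−ζ²)) = 49.4%.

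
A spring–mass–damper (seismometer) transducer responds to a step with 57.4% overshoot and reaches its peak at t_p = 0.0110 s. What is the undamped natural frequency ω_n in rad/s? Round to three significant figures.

ω_n ≈ 290 rad/s

ζ from %OS: ζ = |ln 0.574|/√(π²+ln²0.574) = 0.174.
t_p = π/ω_d ⇒ ω_d = 286 rad/s; then ω_n = ω_d/√(1−ζ²) = 290 rad/s.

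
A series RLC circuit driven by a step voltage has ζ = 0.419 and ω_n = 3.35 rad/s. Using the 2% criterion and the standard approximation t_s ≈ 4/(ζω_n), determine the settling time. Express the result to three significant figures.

t_s ≈ 2.85 s

t_s ≈ 4/(ζω_n) = 4/(0.419 × 3.35) = 2.85 s.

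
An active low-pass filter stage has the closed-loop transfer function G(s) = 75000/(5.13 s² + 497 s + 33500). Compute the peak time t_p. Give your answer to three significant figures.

Dividing through by 5.13: denominator becomes s² + 96.88 s + 6530.
So ω_n = √6530 = 80.8 rad/s and ζ = 96.88/(2·80.8) = 0.599.
ω_d = ω_n√(1−ζ²) = 64.7 rad/s. t_p = π/ω_d = 0.0486 s.

t_p ≈ 0.0486 s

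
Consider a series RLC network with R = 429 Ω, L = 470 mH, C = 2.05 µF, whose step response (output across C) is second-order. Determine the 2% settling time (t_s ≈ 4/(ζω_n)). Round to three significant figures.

For a series RLC circuit (capacitor voltage as output), ω_n = 1/√(LC) = 1/√(470 mH · 2.05 µF) = 1020 rad/s.
ζ = (R/2)·√(C/L) = (429/2)·√(2.05 µF/470 mH) = 0.448.
t_s ≈ 4/(ζω_n) = 0.00876 s.

t_s ≈ 0.00876 s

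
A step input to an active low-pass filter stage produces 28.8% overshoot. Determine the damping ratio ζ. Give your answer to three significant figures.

ζ ≈ 0.368

ζ = −ln(OS)/√(π² + (ln OS)²). With OS = 0.288, ln OS = −1.245 and ζ = 1.245/3.379 = 0.368.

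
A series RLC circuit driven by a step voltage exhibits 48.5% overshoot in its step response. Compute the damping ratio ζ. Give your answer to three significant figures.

Inverting the overshoot relation: ζ = |ln 0.485|/√(π² + ln²0.485) = 0.224.

ζ ≈ 0.224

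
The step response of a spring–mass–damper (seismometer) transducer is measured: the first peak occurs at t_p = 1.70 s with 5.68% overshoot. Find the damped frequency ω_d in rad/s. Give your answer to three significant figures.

ω_d ≈ 1.85 rad/s

t_p = π/ω_d, so ω_d = π/1.70 = 1.85 rad/s.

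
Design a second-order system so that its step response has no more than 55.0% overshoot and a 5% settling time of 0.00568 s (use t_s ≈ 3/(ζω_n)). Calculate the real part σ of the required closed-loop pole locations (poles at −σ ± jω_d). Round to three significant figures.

σ ≈ 528

The settling-time spec alone fixes σ = ζω_n = 3/t_s = 3/0.00568 = 528.
(Overshoot then fixes ζ = 0.187 and hence ω_d = σ·√(1−ζ²)/ζ = 2780 rad/s.)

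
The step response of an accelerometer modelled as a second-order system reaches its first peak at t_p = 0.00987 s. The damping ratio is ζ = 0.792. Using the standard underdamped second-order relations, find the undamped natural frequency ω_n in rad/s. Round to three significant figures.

ω_n ≈ 521 rad/s

Peak time t_p = π/ω_d, so ω_d = π/t_p = π/0.00987 = 318 rad/s.
ω_n = ω_d/√(1−ζ²) = 318/√0.373 = 521 rad/s.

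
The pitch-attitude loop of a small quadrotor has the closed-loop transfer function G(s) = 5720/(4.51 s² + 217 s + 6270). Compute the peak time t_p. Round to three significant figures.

t_p ≈ 0.110 s

Dividing through by 4.51: denominator becomes s² + 48.12 s + 1390.
So ω_n = √1390 = 37.3 rad/s and ζ = 48.12/(2·37.3) = 0.645.
ω_d = 37.3·√(1 − 0.645²) = 28.5 rad/s. t_p = π/ω_d = 0.110 s.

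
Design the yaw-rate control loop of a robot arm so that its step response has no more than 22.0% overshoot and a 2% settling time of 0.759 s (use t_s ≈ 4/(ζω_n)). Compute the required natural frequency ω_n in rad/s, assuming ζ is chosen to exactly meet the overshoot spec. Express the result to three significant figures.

ζ = −ln(OS)/√(π² + (ln OS)²). With OS = 0.220, ln OS = −1.514 and ζ = 1.514/3.487 = 0.434.
From t_s ≈ 4/(ζω_n): ω_n = 4/(ζ·t_s) = 4/(0.434·0.759) = 12.1 rad/s.

ω_n ≈ 12.1 rad/s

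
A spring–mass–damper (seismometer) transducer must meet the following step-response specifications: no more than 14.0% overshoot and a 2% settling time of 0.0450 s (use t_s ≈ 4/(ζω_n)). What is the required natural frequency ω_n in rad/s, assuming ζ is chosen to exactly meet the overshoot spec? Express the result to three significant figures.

ω_n ≈ 168 rad/s

Inverting the overshoot relation: ζ = |ln 0.140|/√(π² + ln²0.140) = 0.531.
Then ω_n = 4/(ζ t_s) = 4/(0.531 × 0.0450) = 168 rad/s.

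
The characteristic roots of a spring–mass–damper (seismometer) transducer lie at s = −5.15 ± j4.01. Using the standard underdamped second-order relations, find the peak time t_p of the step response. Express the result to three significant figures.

t_p = π/ω_d with ω_d = 4.01 (the imaginary part), so t_p = 0.783 s.

t_p ≈ 0.783 s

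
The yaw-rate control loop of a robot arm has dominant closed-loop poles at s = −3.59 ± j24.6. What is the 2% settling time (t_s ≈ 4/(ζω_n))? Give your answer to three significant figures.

For poles at −σ ± jω_d, ζω_n = σ = 3.59, so t_s ≈ 4/σ = 1.11 s.

t_s ≈ 1.11 s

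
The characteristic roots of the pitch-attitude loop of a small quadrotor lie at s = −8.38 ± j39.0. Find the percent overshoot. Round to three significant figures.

%OS ≈ 50.9%

With σ = 8.38, ω_d = 39.0: ω_n = √(σ²+ω_d²) = 39.9 rad/s, ζ = σ/ω_n = 0.210.
%OS = 100·exp(−πζ/√(1−ζ²)) = 50.9%.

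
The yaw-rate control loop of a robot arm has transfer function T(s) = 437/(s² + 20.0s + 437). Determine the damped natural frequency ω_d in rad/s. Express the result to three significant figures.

ω_n = √437 = 20.9 rad/s; ζ = 20.0/(2·20.9) = 0.478.
ω_d = ω_n√(1−ζ²) = 18.4 rad/s.

ω_d ≈ 18.4 rad/s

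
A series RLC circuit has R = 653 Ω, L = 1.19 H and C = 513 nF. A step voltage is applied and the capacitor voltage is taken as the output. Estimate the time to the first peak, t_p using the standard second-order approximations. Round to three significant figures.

For a series RLC circuit (capacitor voltage as output), ω_n = 1/√(LC) = 1/√(1.19 H · 513 nF) = 1280 rad/s.
ζ = (R/2)·√(C/L) = (653/2)·√(513 nF/1.19 H) = 0.214.
The damped frequency ω_d = ω_n√(1−ζ²) = 1250 rad/s. t_p = π/ω_d = 0.00251 s.

t_p ≈ 0.00251 s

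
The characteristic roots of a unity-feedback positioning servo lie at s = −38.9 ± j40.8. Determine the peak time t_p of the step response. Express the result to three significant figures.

t_p ≈ 0.0770 s

t_p = π/ω_d with ω_d = 40.8 (the imaginary part), so t_p = 0.0770 s.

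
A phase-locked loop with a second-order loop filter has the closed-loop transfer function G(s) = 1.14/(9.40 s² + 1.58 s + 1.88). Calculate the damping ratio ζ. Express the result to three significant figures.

ζ ≈ 0.188

Dividing through by 9.40: denominator becomes s² + 0.1681 s + 0.2000.
So ω_n = √0.2000 = 0.447 rad/s and ζ = 0.1681/(2·0.447) = 0.188.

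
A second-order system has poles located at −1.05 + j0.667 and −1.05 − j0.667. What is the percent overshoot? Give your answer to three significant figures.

|pole| = ω_n = √(1.05² + 0.667²) = 1.24 rad/s; ζ = cos θ = σ/ω_n = 0.844.
Overshoot: exp(−π·0.844/√(1−0.844²)) = 0.00712, i.e. 0.712%.

%OS ≈ 0.712%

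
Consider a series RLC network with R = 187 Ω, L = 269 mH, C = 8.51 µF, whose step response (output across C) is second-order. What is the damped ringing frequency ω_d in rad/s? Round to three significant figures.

ω_d ≈ 562 rad/s

For a series RLC circuit (capacitor voltage as output), ω_n = 1/√(LC) = 1/√(269 mH · 8.51 µF) = 661 rad/s.
ζ = (R/2)·√(C/L) = (187/2)·√(8.51 µF/269 mH) = 0.526.
ω_d = ω_n√(1−ζ²) = 562 rad/s.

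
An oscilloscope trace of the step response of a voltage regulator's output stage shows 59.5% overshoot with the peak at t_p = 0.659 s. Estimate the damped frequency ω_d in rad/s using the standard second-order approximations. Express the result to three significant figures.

ω_d ≈ 4.77 rad/s

t_p = π/ω_d, so ω_d = π/0.659 = 4.77 rad/s.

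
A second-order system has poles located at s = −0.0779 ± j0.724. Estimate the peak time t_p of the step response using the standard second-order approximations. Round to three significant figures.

t_p ≈ 4.34 s

t_p = π/ω_d with ω_d = 0.724 (the imaginary part), so t_p = 4.34 s.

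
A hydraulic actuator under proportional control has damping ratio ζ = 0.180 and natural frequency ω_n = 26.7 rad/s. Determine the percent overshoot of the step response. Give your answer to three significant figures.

For an underdamped second-order system, %OS = 100·exp(−πζ/√(1−ζ²)).
πζ/√(1−ζ²) = π·0.180/√(1−0.0324) = 0.5749, so %OS = 100·e^(−0.5749) = 56.3%.

%OS ≈ 56.3%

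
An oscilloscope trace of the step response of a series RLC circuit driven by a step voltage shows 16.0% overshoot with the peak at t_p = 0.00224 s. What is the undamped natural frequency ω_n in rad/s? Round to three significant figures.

ω_n ≈ 1620 rad/s

From the overshoot, ζ = −ln(OS)/√(π²+ln²(OS)) = 0.504.
t_p = π/ω_d ⇒ ω_d = 1400 rad/s; then ω_n = ω_d/√(1−ζ²) = 1620 rad/s.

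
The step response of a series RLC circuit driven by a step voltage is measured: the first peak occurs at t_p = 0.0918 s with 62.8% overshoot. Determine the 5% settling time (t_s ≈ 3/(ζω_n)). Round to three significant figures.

t_s ≈ 0.592 s

The overshoot fixes ζ = −ln(OS)/√(π²+ln²(OS)) = 0.146.
From t_p = π/ω_d, ω_d = π/0.0918 = 34.2 rad/s, so ω_n = ω_d/√(1−ζ²) = 34.6 rad/s.
t_s ≈ 3/(ζω_n) = 3/(0.146·34.6) = 0.592 s.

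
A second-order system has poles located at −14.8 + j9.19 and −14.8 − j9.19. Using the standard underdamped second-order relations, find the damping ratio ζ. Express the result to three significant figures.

The poles are at −σ ± jω_d with σ = 14.8 and ω_d = 9.19, so ω_n = √(σ²+ω_d²) = 17.4 rad/s and ζ = σ/ω_n = 0.850.

ζ ≈ 0.850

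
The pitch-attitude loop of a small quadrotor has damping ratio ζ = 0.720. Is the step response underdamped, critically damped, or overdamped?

underdamped

Since ζ = 0.720 < 1, the system is underdamped.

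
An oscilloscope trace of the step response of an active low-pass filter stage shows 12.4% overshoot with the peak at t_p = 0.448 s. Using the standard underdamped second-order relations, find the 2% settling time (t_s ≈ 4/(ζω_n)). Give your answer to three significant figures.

The overshoot fixes ζ = −ln(OS)/√(π²+ln²(OS)) = 0.553.
t_p = π/ω_d ⇒ ω_d = 7.01 rad/s; then ω_n = ω_d/√(1−ζ²) = 8.42 rad/s.
t_s ≈ 4/(ζω_n) = 4/(0.553·8.42) = 0.858 s.

t_s ≈ 0.858 s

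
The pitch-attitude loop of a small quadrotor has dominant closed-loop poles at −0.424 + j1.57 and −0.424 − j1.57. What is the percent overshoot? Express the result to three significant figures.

The poles are at −σ ± jω_d with σ = 0.424 and ω_d = 1.57, so ω_n = √(σ²+ω_d²) = 1.63 rad/s and ζ = σ/ω_n = 0.261.
%OS = 100·exp(−πζ/√(1−ζ²)) = 42.8%.

%OS ≈ 42.8%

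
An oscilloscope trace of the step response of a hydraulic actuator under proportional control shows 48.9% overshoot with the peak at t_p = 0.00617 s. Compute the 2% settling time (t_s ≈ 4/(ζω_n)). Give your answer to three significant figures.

t_s ≈ 0.0345 s

ζ from %OS: ζ = |ln 0.489|/√(π²+ln²0.489) = 0.222.
t_p = π/ω_d ⇒ ω_d = 509 rad/s; then ω_n = ω_d/√(1−ζ²) = 522 rad/s.
t_s ≈ 4/(ζω_n) = 4/(0.222·522) = 0.0345 s.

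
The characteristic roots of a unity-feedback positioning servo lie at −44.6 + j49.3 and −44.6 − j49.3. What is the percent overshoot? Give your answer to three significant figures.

%OS ≈ 5.83%

The poles are at −σ ± jω_d with σ = 44.6 and ω_d = 49.3, so ω_n = √(σ²+ω_d²) = 66.5 rad/s and ζ = σ/ω_n = 0.671.
Overshoot: exp(−π·0.671/√(1−0.671²)) = 0.0583, i.e. 5.83%.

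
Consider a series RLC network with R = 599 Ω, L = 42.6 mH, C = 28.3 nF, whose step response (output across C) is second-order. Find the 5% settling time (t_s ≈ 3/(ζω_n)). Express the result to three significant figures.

t_s ≈ 0.000427 s

For a series RLC circuit (capacitor voltage as output), ω_n = 1/√(LC) = 1/√(42.6 mH · 28.3 nF) = 28800 rad/s.
ζ = (R/2)·√(C/L) = (599/2)·√(28.3 nF/42.6 mH) = 0.244.
t_s ≈ 3/(ζω_n) = 0.000427 s.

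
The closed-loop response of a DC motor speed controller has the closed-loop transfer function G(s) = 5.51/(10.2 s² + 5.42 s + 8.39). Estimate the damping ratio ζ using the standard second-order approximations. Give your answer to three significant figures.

ζ ≈ 0.293

Dividing through by 10.2: denominator becomes s² + 0.5314 s + 0.8225.
So ω_n = √0.8225 = 0.907 rad/s and ζ = 0.5314/(2·0.907) = 0.293.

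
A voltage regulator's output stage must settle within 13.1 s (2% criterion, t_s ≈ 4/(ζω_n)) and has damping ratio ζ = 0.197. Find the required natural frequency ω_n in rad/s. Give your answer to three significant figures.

ω_n ≈ 1.55 rad/s

Rearranging t_s ≈ 4/(ζω_n) gives ω_n = 4/(ζ·t_s) = 4/(0.197 × 13.1) = 1.55 rad/s.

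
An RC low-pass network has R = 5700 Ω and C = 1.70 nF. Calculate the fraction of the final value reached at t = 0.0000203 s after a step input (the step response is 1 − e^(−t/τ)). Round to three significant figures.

y/y_∞ ≈ 0.877

τ = RC = 5700 × 1.70 nF = 0.00000969 s.
y(t)/y_∞ = 1 − e^(−t/τ) = 1 − e^(−0.0000203/0.00000969) = 1 − e^(−2.09) = 0.877.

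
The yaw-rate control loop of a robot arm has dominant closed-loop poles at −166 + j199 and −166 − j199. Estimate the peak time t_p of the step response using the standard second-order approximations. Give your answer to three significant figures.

t_p ≈ 0.0158 s

t_p = π/ω_d with ω_d = 199 (the imaginary part), so t_p = 0.0158 s.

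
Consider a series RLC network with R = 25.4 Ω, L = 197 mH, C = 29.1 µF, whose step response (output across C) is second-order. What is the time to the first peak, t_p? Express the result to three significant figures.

For a series RLC circuit (capacitor voltage as output), ω_n = 1/√(LC) = 1/√(197 mH · 29.1 µF) = 418 rad/s.
ζ = (R/2)·√(C/L) = (25.4/2)·√(29.1 µF/197 mH) = 0.154.
The damped frequency ω_d = ω_n√(1−ζ²) = 413 rad/s. t_p = π/ω_d = 0.00761 s.

t_p ≈ 0.00761 s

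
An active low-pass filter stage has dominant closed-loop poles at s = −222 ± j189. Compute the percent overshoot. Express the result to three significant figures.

%OS ≈ 2.50%

With σ = 222, ω_d = 189: ω_n = √(σ²+ω_d²) = 292 rad/s, ζ = σ/ω_n = 0.761.
Overshoot: exp(−π·0.761/√(1−0.761²)) = 0.0250, i.e. 2.50%.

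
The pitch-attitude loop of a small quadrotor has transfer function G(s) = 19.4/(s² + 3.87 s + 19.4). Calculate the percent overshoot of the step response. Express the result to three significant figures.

Comparing the denominator to s² + 2ζω_n s + ω_n²: ω_n = √19.4 = 4.40 rad/s, and 2ζω_n = 3.87 so ζ = 3.87/(2·4.40) = 0.439.
%OS = 100·exp(−πζ/√(1−ζ²)) = 21.5%.

%OS ≈ 21.5%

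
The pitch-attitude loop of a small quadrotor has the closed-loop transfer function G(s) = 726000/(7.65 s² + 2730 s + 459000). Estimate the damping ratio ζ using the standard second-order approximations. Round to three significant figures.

Dividing through by 7.65: denominator becomes s² + 356.9 s + 60000.
So ω_n = √60000 = 245 rad/s and ζ = 356.9/(2·245) = 0.728.

ζ ≈ 0.728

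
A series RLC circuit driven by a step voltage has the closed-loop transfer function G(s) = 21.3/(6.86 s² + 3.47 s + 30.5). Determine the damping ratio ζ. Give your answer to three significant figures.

Dividing through by 6.86: denominator becomes s² + 0.5058 s + 4.446.
So ω_n = √4.446 = 2.11 rad/s and ζ = 0.5058/(2·2.11) = 0.120.

ζ ≈ 0.120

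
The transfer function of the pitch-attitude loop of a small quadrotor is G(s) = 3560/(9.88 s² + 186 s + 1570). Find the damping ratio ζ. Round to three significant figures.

ζ ≈ 0.747

Dividing through by 9.88: denominator becomes s² + 18.83 s + 158.9.
So ω_n = √158.9 = 12.6 rad/s and ζ = 18.83/(2·12.6) = 0.747.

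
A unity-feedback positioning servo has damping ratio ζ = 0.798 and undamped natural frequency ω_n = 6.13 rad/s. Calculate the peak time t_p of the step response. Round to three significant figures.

The damped frequency is ω_d = ω_n√(1−ζ²) = 6.13·√(1−0.637) = 3.69 rad/s.
Peak time t_p = π/ω_d = π/3.69 = 0.850 s.

t_p ≈ 0.850 s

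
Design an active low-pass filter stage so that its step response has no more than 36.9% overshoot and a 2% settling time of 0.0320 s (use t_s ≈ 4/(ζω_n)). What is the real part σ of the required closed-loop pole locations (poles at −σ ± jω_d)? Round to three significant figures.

The settling-time spec alone fixes σ = ζω_n = 4/t_s = 4/0.0320 = 125.
(Overshoot then fixes ζ = 0.302 and hence ω_d = σ·√(1−ζ²)/ζ = 394 rad/s.)

σ ≈ 125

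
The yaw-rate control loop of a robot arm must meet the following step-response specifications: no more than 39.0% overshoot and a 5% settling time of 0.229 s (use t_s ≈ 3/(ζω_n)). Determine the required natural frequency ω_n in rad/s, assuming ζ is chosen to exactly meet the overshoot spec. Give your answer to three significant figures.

Inverting the overshoot relation: ζ = |ln 0.390|/√(π² + ln²0.390) = 0.287.
From t_s ≈ 3/(ζω_n): ω_n = 3/(ζ·t_s) = 3/(0.287·0.229) = 45.6 rad/s.

ω_n ≈ 45.6 rad/s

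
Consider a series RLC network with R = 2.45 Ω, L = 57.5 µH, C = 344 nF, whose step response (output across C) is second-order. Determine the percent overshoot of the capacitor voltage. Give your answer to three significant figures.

%OS ≈ 74.2%

For a series RLC circuit (capacitor voltage as output), ω_n = 1/√(LC) = 1/√(57.5 µH · 344 nF) = 225000 rad/s.
ζ = (R/2)·√(C/L) = (2.45/2)·√(344 nF/57.5 µH) = 0.0948.
%OS = 100 e^{−πζ/√(1−ζ²)} with ζ = 0.0948 gives 74.2%.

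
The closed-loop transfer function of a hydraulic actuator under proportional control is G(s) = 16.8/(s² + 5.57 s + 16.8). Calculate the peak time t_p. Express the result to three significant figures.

Comparing the denominator to s² + 2ζω_n s + ω_n²: ω_n = √16.8 = 4.10 rad/s, and 2ζω_n = 5.57 so ζ = 5.57/(2·4.10) = 0.679.
ω_d = 4.10·√(1 − 0.679²) = 3.01 rad/s. Then t_p = π/ω_d = 1.04 s.

t_p ≈ 1.04 s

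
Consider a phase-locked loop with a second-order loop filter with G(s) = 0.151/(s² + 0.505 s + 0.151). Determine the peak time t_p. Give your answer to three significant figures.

t_p ≈ 10.6 s

Comparing the denominator to s² + 2ζω_n s + ω_n²: ω_n = √0.151 = 0.389 rad/s, and 2ζω_n = 0.505 so ζ = 0.505/(2·0.389) = 0.650.
ω_d = 0.389·√(1 − 0.650²) = 0.295 rad/s. Then t_p = π/ω_d = 10.6 s.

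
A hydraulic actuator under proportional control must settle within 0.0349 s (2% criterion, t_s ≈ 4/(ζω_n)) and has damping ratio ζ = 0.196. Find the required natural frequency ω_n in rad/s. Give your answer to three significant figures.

Rearranging t_s ≈ 4/(ζω_n) gives ω_n = 4/(ζ·t_s) = 4/(0.196 × 0.0349) = 585 rad/s.

ω_n ≈ 585 rad/s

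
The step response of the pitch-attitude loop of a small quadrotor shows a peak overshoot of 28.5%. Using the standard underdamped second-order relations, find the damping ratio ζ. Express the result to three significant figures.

From %OS = 100·exp(−πζ/√(1−ζ²)), invert to get ζ = −ln(OS)/√(π² + ln²(OS)) with OS = 0.285.
−ln 0.285 = 1.255, so ζ = 1.255/√(π² + 1.576) = 0.371.

ζ ≈ 0.371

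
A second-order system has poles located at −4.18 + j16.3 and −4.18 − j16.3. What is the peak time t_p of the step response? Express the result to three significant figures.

t_p = π/ω_d with ω_d = 16.3 (the imaginary part), so t_p = 0.193 s.

t_p ≈ 0.193 s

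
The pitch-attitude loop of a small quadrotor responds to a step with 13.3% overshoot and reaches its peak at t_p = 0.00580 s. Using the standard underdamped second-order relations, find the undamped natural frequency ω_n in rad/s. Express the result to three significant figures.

The overshoot fixes ζ = −ln(OS)/√(π²+ln²(OS)) = 0.540.
t_p = π/ω_d ⇒ ω_d = 542 rad/s; then ω_n = ω_d/√(1−ζ²) = 644 rad/s.

ω_n ≈ 644 rad/s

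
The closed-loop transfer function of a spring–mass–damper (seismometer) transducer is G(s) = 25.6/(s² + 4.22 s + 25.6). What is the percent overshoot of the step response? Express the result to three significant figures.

Matching coefficients with s² + 2ζω_n s + ω_n² gives ω_n² = 25.6 ⇒ ω_n = 5.06 rad/s, and ζ = 4.22/(2ω_n) = 0.417.
%OS = 100 e^{−πζ/√(1−ζ²)} with ζ = 0.417 gives 23.7%.

%OS ≈ 23.7%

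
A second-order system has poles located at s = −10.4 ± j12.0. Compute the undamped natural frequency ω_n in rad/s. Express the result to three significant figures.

With σ = 10.4, ω_d = 12.0: ω_n = √(σ²+ω_d²) = 15.9 rad/s, ζ = σ/ω_n = 0.655.

ω_n ≈ 15.9 rad/s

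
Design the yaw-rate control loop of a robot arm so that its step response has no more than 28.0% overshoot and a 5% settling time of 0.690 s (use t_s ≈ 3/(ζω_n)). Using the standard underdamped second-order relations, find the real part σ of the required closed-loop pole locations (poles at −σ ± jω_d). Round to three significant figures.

σ ≈ 4.35

The settling-time spec alone fixes σ = ζω_n = 3/t_s = 3/0.690 = 4.35.
(Overshoot then fixes ζ = 0.376 and hence ω_d = σ·√(1−ζ²)/ζ = 10.7 rad/s.)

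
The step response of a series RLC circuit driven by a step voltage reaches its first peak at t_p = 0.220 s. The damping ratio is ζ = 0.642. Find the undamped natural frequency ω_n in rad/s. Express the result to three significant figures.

Peak time t_p = π/ω_d, so ω_d = π/t_p = π/0.220 = 14.3 rad/s.
ω_n = ω_d/√(1−ζ²) = 14.3/√0.588 = 18.6 rad/s.

ω_n ≈ 18.6 rad/s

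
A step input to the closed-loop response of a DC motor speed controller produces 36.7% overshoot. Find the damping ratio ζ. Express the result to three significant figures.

From %OS = 100·exp(−πζ/√(1−ζ²)), invert to get ζ = −ln(OS)/√(π² + ln²(OS)) with OS = 0.367.
−ln 0.367 = 1.002, so ζ = 1.002/√(π² + 1.005) = 0.304.

ζ ≈ 0.304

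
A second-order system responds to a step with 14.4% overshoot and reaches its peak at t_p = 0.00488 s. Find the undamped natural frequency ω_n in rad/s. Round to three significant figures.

ω_n ≈ 756 rad/s

The overshoot fixes ζ = −ln(OS)/√(π²+ln²(OS)) = 0.525.
t_p = π/ω_d ⇒ ω_d = 644 rad/s; then ω_n = ω_d/√(1−ζ²) = 756 rad/s.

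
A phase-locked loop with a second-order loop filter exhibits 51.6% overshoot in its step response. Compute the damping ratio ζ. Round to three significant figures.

ζ ≈ 0.206

From %OS = 100·exp(−πζ/√(1−ζ²)), invert to get ζ = −ln(OS)/√(π² + ln²(OS)) with OS = 0.516.
−ln 0.516 = 0.6616, so ζ = 0.6616/√(π² + 0.4378) = 0.206.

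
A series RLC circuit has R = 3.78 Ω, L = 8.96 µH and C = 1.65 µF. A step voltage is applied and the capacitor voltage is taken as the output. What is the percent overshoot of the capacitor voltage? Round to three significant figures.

For a series RLC circuit (capacitor voltage as output), ω_n = 1/√(LC) = 1/√(8.96 µH · 1.65 µF) = 260000 rad/s.
ζ = (R/2)·√(C/L) = (3.78/2)·√(1.65 µF/8.96 µH) = 0.811.
Overshoot: exp(−π·0.811/√(1−0.811²)) = 0.0128, i.e. 1.28%.

%OS ≈ 1.28%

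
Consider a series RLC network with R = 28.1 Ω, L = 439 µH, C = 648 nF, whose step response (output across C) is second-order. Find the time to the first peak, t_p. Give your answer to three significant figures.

t_p ≈ 0.0000629 s

For a series RLC circuit (capacitor voltage as output), ω_n = 1/√(LC) = 1/√(439 µH · 648 nF) = 59300 rad/s.
ζ = (R/2)·√(C/L) = (28.1/2)·√(648 nF/439 µH) = 0.540.
ω_d = ω_n√(1−ζ²) = 49900 rad/s. t_p = π/ω_d = 0.0000629 s.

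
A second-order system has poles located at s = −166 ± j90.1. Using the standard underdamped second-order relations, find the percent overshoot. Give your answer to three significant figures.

With σ = 166, ω_d = 90.1: ω_n = √(σ²+ω_d²) = 189 rad/s, ζ = σ/ω_n = 0.879.
%OS = 100·exp(−πζ/√(1−ζ²)) = 0.306%.

%OS ≈ 0.306%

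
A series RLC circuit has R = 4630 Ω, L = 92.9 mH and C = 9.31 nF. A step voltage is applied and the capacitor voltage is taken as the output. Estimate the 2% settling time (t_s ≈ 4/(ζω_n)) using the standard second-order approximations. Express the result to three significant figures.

t_s ≈ 0.000161 s

For a series RLC circuit (capacitor voltage as output), ω_n = 1/√(LC) = 1/√(92.9 mH · 9.31 nF) = 34000 rad/s.
ζ = (R/2)·√(C/L) = (4630/2)·√(9.31 nF/92.9 mH) = 0.733.
t_s ≈ 4/(ζω_n) = 0.000161 s.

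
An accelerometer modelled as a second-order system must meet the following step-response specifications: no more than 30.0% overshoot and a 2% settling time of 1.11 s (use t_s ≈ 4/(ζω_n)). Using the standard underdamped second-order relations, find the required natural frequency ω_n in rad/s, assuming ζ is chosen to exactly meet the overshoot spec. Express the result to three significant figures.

From %OS = 100·exp(−πζ/√(1−ζ²)), invert to get ζ = −ln(OS)/√(π² + ln²(OS)) with OS = 0.300.
−ln 0.300 = 1.204, so ζ = 1.204/√(π² + 1.450) = 0.358.
From t_s ≈ 4/(ζω_n): ω_n = 4/(ζ·t_s) = 4/(0.358·1.11) = 10.1 rad/s.

ω_n ≈ 10.1 rad/s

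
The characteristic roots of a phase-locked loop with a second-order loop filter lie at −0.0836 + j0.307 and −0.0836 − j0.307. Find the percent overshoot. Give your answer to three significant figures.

%OS ≈ 42.5%

With σ = 0.0836, ω_d = 0.307: ω_n = √(σ²+ω_d²) = 0.318 rad/s, ζ = σ/ω_n = 0.263.
%OS = 100 e^{−πζ/√(1−ζ²)} with ζ = 0.263 gives 42.5%.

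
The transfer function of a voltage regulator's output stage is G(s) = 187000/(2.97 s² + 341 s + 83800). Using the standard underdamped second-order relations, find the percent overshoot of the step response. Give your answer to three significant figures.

%OS ≈ 31.9%

Dividing through by 2.97: denominator becomes s² + 114.8 s + 28220.
So ω_n = √28220 = 168 rad/s and ζ = 114.8/(2·168) = 0.342.
%OS = 100 e^{−πζ/√(1−ζ²)} with ζ = 0.342 gives 31.9%.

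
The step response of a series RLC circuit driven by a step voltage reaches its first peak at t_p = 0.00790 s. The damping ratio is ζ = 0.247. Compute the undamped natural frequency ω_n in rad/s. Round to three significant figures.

ω_n ≈ 410 rad/s

Peak time t_p = π/ω_d, so ω_d = π/t_p = π/0.00790 = 398 rad/s.
ω_n = ω_d/√(1−ζ²) = 398/√0.939 = 410 rad/s.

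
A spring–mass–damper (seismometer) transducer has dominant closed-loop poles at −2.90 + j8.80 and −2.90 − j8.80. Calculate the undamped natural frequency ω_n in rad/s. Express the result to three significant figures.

With σ = 2.90, ω_d = 8.80: ω_n = √(σ²+ω_d²) = 9.27 rad/s, ζ = σ/ω_n = 0.313.

ω_n ≈ 9.27 rad/s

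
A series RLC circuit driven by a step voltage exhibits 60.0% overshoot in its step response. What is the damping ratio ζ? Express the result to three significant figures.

ζ = −ln(OS)/√(π² + (ln OS)²). With OS = 0.600, ln OS = −0.5108 and ζ = 0.5108/3.183 = 0.160.

ζ ≈ 0.160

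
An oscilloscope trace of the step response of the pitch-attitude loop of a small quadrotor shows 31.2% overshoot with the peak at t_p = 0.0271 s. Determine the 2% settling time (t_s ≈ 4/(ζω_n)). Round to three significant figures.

t_s ≈ 0.0931 s

From the overshoot, ζ = −ln(OS)/√(π²+ln²(OS)) = 0.348.
From t_p = π/ω_d, ω_d = π/0.0271 = 116 rad/s, so ω_n = ω_d/√(1−ζ²) = 124 rad/s.
t_s ≈ 4/(ζω_n) = 4/(0.348·124) = 0.0931 s.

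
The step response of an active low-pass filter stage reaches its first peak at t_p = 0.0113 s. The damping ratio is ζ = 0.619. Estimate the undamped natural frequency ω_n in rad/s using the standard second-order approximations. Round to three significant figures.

ω_n ≈ 354 rad/s

Peak time t_p = π/ω_d, so ω_d = π/t_p = π/0.0113 = 278 rad/s.
ω_n = ω_d/√(1−ζ²) = 278/√0.617 = 354 rad/s.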